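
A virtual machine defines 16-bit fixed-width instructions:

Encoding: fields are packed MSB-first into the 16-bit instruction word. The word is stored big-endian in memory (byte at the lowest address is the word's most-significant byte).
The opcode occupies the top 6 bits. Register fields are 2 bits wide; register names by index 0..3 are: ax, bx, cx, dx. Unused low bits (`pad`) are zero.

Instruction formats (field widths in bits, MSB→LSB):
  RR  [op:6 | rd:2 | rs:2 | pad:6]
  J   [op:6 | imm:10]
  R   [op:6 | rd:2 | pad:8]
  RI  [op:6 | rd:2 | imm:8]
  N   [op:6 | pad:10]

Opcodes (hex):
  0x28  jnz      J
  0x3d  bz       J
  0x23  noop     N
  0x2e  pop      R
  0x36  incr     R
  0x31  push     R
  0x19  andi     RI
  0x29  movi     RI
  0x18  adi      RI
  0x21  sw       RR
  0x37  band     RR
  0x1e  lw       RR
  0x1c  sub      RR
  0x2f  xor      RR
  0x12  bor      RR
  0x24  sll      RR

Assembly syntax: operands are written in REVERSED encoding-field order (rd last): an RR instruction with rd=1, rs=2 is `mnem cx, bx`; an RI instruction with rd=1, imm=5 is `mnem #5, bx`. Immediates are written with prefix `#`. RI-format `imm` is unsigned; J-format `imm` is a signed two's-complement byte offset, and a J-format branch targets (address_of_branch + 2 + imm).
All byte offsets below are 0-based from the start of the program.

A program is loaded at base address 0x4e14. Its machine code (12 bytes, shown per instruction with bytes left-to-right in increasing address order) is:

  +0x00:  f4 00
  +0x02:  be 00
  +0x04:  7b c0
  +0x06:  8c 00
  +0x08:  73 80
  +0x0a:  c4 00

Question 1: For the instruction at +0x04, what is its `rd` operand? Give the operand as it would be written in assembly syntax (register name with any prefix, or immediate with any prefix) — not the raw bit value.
@+04  big-endian(7b c0) = 0x7bc0
  op=0x7bc0>>10=0x1e ⇒ lw (RR)
  rd@[9:8]=0x3 ⇒ dx
  rs@[7:6]=0x3 ⇒ dx

dx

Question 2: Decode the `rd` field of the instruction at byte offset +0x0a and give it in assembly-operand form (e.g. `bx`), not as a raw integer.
off 0x0a: read c4 00 as big → 0xc400
  opcode bits[15:10]=0x31: push/R
  rd: (w>>8)&0x3=0x0 → ax

ax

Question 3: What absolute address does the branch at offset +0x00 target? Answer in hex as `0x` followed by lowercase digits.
0x4e16

off 0x00: read f4 00 as big → 0xf400
  opcode bits[15:10]=0x3d: bz/J
  [9:0] imm=0 = #0
  target = base 0x4e14 + off 0x00 + 2 + imm 0 = 0x4e16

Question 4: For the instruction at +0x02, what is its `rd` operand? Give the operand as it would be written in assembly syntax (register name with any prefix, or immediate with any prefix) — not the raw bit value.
[02] be 00 → 0xbe00
  top 6b → 0x2f → xor [RR]
  rd@[9:8]=0x2 ⇒ cx
  rs@[7:6]=0x0 ⇒ ax

cx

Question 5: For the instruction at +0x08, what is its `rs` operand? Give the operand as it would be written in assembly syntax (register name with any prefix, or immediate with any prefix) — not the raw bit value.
cx

@+08  big-endian(73 80) = 0x7380
  op=0x7380>>10=0x1c ⇒ sub (RR)
  rd: (w>>8)&0x3=0x3 → dx
  rs: (w>>6)&0x3=0x2 → cx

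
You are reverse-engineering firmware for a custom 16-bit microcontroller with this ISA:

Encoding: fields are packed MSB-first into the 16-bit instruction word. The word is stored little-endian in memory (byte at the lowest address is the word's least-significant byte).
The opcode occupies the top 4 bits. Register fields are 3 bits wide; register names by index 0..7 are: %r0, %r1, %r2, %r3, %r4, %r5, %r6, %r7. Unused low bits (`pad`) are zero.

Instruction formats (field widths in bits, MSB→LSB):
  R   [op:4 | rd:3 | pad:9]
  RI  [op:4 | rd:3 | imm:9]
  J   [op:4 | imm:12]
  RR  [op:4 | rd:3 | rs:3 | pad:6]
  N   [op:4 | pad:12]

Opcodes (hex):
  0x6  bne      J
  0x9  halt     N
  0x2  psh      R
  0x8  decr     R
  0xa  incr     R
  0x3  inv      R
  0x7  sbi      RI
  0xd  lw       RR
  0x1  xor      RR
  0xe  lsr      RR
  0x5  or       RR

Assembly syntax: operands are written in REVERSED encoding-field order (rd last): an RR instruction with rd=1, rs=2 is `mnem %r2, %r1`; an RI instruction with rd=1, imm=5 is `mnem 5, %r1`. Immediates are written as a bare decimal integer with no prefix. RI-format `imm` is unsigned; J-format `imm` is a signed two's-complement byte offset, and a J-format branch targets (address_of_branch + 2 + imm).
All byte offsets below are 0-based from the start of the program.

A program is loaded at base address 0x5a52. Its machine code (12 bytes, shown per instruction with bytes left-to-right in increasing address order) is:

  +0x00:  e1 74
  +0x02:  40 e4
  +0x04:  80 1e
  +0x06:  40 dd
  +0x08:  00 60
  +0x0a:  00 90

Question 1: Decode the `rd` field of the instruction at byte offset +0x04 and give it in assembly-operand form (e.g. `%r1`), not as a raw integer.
off 0x04: read 80 1e as little → 0x1e80
  top 4b → 0x1 → xor [RR]
  [11:9] rd=7 = %r7
  [8:6] rs=2 = %r2

%r7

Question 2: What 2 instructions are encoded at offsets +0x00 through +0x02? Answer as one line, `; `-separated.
sbi 225, %r2; lsr %r1, %r2

[00] e1 74 → 0x74e1
  top 4b → 0x7 → sbi [RI]
  [11:9] rd=2 = %r2
  [8:0] imm=225 = 225
[02] 40 e4 → 0xe440
  top 4b → 0xe → lsr [RR]
  [11:9] rd=2 = %r2
  [8:6] rs=1 = %r1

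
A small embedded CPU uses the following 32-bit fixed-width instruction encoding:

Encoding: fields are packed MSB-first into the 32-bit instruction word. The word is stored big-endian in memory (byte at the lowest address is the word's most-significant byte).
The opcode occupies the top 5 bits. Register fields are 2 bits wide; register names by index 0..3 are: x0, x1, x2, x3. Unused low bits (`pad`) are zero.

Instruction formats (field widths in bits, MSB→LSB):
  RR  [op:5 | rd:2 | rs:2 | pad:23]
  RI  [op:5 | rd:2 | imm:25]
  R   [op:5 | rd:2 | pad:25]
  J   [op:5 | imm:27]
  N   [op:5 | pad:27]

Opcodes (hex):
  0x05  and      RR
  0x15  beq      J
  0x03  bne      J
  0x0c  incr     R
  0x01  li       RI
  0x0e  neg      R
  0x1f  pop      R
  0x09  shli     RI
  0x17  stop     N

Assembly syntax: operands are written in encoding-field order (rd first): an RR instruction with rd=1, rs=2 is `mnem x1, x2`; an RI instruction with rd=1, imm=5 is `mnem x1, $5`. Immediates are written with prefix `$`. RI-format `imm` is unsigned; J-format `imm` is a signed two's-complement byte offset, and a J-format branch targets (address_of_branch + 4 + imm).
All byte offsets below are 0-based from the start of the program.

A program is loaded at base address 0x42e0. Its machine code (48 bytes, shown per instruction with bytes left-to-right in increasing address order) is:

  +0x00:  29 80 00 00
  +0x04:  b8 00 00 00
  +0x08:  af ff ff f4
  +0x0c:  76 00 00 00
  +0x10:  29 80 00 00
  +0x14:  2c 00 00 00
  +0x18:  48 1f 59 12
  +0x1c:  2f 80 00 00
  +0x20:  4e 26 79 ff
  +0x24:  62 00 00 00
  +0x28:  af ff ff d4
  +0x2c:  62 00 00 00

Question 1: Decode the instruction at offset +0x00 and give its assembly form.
[00] 29 80 00 00 → 0x29800000
  opcode bits[31:27]=0x5: and/RR
  rd@[26:25]=0x0 ⇒ x0
  rs@[24:23]=0x3 ⇒ x3

and x0, x3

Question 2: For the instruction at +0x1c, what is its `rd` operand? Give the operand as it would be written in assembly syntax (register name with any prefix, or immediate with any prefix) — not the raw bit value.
x3

@+1c  big-endian(2f 80 00 00) = 0x2f800000
  opcode bits[31:27]=0x5: and/RR
  rd: (w>>25)&0x3=0x3 → x3
  rs: (w>>23)&0x3=0x3 → x3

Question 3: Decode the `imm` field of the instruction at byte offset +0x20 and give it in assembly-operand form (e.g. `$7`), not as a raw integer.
+0x20: 4e 26 79 ff ⇒ word 0x4e2679ff (big)
  op=0x4e2679ff>>27=0x9 ⇒ shli (RI)
  rd@[26:25]=0x3 ⇒ x3
  imm@[24:0]=0x2679ff ⇒ $2521599

$2521599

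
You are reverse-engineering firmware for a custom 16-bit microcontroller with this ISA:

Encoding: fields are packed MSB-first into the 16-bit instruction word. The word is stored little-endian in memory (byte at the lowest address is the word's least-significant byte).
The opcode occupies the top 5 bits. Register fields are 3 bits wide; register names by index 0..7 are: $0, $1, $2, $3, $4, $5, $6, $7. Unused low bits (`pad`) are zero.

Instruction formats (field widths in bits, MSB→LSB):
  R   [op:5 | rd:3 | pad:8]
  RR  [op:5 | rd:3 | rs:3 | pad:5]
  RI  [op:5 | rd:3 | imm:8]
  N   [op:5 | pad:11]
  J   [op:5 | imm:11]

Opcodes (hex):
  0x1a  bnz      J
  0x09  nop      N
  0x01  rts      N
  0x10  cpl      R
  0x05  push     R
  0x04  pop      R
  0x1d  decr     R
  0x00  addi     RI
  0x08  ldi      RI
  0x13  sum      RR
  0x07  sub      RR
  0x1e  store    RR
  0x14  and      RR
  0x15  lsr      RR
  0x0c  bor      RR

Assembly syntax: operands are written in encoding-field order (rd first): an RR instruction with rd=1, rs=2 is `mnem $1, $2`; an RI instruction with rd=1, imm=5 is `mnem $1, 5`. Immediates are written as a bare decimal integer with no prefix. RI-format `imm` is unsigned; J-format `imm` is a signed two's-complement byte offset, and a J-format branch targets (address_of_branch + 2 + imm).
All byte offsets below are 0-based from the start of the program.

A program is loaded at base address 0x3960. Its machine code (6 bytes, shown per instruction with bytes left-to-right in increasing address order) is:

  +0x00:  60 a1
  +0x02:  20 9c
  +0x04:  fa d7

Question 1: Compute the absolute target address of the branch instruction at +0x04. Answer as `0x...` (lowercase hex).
0x3960

off 0x04: read fa d7 as little → 0xd7fa
  op=0xd7fa>>11=0x1a ⇒ bnz (J)
  imm@[10:0]=0x7fa (s11→-6) ⇒ -6
  target = base 0x3960 + off 0x04 + 2 + imm -6 = 0x3960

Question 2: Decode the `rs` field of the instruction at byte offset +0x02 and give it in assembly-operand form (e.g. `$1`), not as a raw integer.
$1

[02] 20 9c → 0x9c20
  top 5b → 0x13 → sum [RR]
  [10:8] rd=4 = $4
  [7:5] rs=1 = $1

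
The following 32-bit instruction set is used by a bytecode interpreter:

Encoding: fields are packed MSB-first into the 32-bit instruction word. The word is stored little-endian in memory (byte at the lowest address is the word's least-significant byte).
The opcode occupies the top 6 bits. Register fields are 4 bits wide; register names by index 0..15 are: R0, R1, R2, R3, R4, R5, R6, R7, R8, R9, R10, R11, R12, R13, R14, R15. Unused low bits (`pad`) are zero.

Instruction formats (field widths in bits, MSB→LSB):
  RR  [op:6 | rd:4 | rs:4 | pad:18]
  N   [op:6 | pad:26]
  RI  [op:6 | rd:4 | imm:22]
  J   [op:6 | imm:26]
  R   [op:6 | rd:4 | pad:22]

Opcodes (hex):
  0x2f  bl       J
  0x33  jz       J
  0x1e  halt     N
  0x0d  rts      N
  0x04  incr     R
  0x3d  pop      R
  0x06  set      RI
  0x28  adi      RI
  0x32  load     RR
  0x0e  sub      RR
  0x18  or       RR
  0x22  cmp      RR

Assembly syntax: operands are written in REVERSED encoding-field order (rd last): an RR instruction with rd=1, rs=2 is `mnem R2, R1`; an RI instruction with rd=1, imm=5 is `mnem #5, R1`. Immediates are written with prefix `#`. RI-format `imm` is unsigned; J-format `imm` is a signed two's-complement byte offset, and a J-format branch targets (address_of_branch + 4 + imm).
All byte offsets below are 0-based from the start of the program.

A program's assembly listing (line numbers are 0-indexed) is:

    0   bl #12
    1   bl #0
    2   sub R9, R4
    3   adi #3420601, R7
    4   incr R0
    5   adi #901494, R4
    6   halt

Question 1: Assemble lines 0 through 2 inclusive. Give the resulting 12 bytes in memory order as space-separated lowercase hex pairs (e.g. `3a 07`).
line 0 (bl): pack op=0x2f:6|imm=12:26 = 0xbc00000c; little→ 0c 00 00 bc
line 1 (bl): pack op=0x2f:6|imm=0:26 = 0xbc000000; little→ 00 00 00 bc
line 2 (sub): pack op=0xe:6|rd=4:4|rs=9:4|pad=0:18 = 0x39240000; little→ 00 00 24 39

0c 00 00 bc 00 00 00 bc 00 00 24 39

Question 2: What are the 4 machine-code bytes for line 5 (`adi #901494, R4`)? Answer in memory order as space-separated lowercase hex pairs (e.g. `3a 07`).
76 c1 0d a1

5. adi fields op=0x28:6|rd=4:4|imm=901494:22 → word a10dc176h → 76 c1 0d a1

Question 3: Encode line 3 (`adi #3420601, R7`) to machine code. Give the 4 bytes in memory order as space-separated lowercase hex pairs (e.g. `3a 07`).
line 3 (adi): pack op=0x28:6|rd=7:4|imm=3420601:22 = 0xa1f431b9; little→ b9 31 f4 a1

b9 31 f4 a1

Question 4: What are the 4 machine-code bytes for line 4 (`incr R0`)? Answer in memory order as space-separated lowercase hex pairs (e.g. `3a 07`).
4. incr fields op=0x4:6|rd=0:4|pad=0:22 → word 10000000h → 00 00 00 10

00 00 00 10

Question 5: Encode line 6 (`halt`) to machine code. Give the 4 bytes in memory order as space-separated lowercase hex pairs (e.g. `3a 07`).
L6: halt op=0x1e:6|pad=0:26 ⇒ 0x78000000 ⇒ little 00 00 00 78

00 00 00 78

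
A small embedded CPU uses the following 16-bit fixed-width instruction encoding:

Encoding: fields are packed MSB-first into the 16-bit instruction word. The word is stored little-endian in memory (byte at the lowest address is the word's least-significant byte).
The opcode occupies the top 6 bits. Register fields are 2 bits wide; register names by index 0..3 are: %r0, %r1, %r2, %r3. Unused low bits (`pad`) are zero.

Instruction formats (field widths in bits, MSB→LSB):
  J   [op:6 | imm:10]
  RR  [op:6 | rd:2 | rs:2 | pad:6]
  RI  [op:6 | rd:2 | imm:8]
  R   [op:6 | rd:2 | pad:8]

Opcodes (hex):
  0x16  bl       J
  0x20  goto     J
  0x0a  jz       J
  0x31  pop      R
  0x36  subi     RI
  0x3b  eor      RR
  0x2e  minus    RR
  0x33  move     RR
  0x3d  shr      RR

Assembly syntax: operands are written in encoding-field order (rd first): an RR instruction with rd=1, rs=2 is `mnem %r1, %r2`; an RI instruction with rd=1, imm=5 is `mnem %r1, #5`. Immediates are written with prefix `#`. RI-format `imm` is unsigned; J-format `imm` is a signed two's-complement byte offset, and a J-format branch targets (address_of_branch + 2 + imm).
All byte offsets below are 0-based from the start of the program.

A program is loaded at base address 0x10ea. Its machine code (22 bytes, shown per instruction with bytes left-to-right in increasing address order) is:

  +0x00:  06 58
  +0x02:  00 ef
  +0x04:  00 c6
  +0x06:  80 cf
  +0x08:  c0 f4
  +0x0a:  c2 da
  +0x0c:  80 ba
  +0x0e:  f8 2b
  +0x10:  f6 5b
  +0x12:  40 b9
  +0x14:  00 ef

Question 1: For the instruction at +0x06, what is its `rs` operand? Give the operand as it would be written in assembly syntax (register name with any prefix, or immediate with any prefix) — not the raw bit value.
%r2

[06] 80 cf → 0xcf80
  op=0xcf80>>10=0x33 ⇒ move (RR)
  [9:8] rd=3 = %r3
  [7:6] rs=2 = %r2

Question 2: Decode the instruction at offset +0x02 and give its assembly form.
+0x02: 00 ef ⇒ word 0xef00 (little)
  op=0xef00>>10=0x3b ⇒ eor (RR)
  rd@[9:8]=0x3 ⇒ %r3
  rs@[7:6]=0x0 ⇒ %r0

eor %r3, %r0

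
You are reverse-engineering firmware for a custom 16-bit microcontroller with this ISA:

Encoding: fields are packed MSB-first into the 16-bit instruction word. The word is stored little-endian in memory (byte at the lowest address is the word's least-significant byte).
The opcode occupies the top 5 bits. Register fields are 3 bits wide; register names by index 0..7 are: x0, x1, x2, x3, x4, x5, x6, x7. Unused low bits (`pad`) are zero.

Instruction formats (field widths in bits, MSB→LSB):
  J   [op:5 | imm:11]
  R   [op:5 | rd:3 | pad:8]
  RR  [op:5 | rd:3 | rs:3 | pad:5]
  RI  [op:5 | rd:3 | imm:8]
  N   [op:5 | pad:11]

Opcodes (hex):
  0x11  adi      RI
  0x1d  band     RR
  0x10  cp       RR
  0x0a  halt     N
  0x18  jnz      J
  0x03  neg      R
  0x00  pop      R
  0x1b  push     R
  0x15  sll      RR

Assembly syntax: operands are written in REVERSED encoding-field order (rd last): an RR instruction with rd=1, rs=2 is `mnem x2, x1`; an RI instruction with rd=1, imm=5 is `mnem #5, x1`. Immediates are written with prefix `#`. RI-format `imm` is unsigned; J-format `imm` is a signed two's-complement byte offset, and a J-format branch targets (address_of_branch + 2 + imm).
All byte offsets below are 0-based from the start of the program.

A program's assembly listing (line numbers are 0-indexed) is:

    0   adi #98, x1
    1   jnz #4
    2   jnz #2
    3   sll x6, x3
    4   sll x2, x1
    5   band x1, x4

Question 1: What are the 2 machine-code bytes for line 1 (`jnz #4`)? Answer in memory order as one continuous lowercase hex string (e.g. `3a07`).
04c0

L1: jnz op=0x18:5|imm=4:11 ⇒ 0xc004 ⇒ little 04 c0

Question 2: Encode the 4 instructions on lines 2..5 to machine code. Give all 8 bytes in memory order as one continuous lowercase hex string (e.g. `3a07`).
02c0c0ab40a920ec

2. jnz fields op=0x18:5|imm=2:11 → word c002h → 02 c0
3. sll fields op=0x15:5|rd=3:3|rs=6:3|pad=0:5 → word abc0h → c0 ab
4. sll fields op=0x15:5|rd=1:3|rs=2:3|pad=0:5 → word a940h → 40 a9
5. band fields op=0x1d:5|rd=4:3|rs=1:3|pad=0:5 → word ec20h → 20 ec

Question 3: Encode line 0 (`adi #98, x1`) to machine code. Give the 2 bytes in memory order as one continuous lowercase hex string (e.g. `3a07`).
6289

line 0 (adi): pack op=0x11:5|rd=1:3|imm=98:8 = 0x8962; little→ 62 89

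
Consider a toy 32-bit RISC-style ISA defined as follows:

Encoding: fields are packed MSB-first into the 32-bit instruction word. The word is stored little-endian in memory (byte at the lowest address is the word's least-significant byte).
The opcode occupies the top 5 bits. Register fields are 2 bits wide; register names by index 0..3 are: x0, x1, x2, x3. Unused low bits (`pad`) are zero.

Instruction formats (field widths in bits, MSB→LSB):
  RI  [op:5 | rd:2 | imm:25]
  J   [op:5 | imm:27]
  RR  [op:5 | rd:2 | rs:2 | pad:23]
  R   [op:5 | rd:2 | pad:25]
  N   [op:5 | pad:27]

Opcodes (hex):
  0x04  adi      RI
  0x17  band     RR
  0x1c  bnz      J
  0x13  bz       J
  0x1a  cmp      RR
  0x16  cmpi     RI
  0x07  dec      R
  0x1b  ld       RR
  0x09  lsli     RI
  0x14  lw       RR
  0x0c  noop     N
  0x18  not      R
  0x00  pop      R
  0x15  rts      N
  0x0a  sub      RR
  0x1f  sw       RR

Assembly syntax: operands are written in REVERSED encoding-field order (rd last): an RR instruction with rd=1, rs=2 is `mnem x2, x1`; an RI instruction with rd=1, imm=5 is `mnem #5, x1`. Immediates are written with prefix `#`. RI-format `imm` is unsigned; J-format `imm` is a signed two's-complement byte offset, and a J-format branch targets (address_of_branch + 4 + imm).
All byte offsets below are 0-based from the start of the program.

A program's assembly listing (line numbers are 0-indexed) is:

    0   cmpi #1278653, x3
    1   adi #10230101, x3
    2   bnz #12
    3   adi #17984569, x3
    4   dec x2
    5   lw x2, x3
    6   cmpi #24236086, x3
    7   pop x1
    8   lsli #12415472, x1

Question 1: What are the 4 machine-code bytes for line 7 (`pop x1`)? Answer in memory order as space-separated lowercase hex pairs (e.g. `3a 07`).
7. pop fields op=0x0:5|rd=1:2|pad=0:25 → word 02000000h → 00 00 00 02

00 00 00 02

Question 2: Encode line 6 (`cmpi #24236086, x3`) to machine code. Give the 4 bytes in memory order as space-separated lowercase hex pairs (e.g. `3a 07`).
6. cmpi fields op=0x16:5|rd=3:2|imm=24236086:25 → word b771d036h → 36 d0 71 b7

36 d0 71 b7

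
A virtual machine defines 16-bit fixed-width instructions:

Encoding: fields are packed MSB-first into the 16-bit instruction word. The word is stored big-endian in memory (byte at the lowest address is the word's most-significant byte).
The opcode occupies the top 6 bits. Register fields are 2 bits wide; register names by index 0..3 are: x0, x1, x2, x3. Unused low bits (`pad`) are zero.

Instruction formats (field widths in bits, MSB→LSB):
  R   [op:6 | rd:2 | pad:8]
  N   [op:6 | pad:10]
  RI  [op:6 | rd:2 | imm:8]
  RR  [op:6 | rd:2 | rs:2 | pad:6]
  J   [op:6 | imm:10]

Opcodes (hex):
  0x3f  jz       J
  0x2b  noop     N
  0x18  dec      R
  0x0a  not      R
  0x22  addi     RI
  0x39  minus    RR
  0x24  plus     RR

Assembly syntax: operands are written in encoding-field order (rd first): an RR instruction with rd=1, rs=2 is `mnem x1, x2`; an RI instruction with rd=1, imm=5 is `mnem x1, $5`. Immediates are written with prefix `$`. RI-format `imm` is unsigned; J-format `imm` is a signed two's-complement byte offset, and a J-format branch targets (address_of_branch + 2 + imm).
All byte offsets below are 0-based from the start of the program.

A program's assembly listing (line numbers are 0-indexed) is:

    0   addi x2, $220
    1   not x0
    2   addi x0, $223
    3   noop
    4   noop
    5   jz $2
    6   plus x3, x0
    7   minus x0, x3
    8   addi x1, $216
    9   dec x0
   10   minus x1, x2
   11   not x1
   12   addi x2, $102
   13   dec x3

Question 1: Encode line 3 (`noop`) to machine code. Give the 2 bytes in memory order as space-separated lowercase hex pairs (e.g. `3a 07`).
line 3 (noop): pack op=0x2b:6|pad=0:10 = 0xac00; big→ ac 00

ac 00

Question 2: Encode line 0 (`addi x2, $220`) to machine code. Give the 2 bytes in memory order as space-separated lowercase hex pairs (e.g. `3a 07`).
0. addi fields op=0x22:6|rd=2:2|imm=220:8 → word 8adch → 8a dc

8a dc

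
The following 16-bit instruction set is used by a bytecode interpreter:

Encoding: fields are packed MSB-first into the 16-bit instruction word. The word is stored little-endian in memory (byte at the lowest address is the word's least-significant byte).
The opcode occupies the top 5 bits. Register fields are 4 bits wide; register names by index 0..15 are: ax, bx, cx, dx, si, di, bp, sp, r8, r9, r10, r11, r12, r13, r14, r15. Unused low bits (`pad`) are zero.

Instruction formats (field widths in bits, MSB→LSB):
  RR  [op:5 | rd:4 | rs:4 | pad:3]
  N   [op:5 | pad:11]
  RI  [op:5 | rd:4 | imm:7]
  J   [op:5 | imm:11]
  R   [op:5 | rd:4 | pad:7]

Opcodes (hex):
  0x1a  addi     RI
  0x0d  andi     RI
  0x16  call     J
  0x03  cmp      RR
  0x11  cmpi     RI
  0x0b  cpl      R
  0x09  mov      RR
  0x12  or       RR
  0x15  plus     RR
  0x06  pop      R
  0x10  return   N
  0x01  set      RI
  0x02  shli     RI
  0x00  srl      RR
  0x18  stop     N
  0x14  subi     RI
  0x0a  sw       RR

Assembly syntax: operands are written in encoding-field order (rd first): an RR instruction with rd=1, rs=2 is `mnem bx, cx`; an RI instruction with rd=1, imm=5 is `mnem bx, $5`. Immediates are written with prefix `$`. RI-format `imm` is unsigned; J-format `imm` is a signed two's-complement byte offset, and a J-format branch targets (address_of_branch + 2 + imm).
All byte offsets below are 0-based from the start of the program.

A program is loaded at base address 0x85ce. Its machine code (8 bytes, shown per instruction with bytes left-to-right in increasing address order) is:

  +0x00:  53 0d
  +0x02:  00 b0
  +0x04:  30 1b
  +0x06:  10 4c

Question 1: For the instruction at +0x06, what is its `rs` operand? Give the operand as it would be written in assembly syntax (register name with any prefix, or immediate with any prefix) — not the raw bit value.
[06] 10 4c → 0x4c10
  op=0x4c10>>11=0x9 ⇒ mov (RR)
  [10:7] rd=8 = r8
  [6:3] rs=2 = cx

cx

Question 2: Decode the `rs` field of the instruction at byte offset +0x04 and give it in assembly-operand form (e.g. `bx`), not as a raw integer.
bp

+0x04: 30 1b ⇒ word 0x1b30 (little)
  top 5b → 0x3 → cmp [RR]
  rd@[10:7]=0x6 ⇒ bp
  rs@[6:3]=0x6 ⇒ bp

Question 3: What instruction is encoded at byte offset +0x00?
+0x00: 53 0d ⇒ word 0x0d53 (little)
  top 5b → 0x1 → set [RI]
  rd@[10:7]=0xa ⇒ r10
  imm@[6:0]=0x53 ⇒ $83

set r10, $83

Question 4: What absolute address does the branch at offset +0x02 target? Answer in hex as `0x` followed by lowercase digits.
0x85d2

[02] 00 b0 → 0xb000
  top 5b → 0x16 → call [J]
  imm@[10:0]=0x0 ⇒ $0
  target = base 0x85ce + off 0x02 + 2 + imm 0 = 0x85d2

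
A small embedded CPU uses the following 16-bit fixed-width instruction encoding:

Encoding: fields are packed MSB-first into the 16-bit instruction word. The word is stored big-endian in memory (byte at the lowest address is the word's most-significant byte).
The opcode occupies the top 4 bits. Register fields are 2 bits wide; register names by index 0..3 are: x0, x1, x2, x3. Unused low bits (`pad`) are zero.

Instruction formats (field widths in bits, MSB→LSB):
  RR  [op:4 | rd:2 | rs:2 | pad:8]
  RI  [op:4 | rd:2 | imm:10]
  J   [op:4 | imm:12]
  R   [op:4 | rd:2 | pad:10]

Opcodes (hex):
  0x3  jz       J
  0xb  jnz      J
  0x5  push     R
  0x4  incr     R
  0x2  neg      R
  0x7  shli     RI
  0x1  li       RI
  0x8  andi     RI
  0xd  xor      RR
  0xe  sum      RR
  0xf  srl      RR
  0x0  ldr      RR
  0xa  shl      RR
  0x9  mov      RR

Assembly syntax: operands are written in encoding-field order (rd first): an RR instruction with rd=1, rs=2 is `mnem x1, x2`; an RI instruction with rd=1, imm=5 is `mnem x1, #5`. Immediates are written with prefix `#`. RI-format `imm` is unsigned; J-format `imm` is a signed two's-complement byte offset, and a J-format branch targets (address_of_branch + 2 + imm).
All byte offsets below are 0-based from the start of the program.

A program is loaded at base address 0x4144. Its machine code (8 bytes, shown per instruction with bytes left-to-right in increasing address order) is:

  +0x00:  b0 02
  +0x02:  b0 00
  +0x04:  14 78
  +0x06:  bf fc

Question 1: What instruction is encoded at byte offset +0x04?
+0x04: 14 78 ⇒ word 0x1478 (big)
  top 4b → 0x1 → li [RI]
  [11:10] rd=1 = x1
  [9:0] imm=120 = #120

li x1, #120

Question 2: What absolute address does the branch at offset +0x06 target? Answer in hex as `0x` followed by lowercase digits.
@+06  big-endian(bf fc) = 0xbffc
  op=0xbffc>>12=0xb ⇒ jnz (J)
  imm: (w>>0)&0xfff=0xffc (s12→-4) → #-4
  target = base 0x4144 + off 0x06 + 2 + imm -4 = 0x4148

0x4148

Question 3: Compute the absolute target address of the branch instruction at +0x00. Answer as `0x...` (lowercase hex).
off 0x00: read b0 02 as big → 0xb002
  top 4b → 0xb → jnz [J]
  [11:0] imm=2 = #2
  target = base 0x4144 + off 0x00 + 2 + imm 2 = 0x4148

0x4148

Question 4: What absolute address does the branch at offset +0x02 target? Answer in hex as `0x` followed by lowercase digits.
0x4148

@+02  big-endian(b0 00) = 0xb000
  top 4b → 0xb → jnz [J]
  imm@[11:0]=0x0 ⇒ #0
  target = base 0x4144 + off 0x02 + 2 + imm 0 = 0x4148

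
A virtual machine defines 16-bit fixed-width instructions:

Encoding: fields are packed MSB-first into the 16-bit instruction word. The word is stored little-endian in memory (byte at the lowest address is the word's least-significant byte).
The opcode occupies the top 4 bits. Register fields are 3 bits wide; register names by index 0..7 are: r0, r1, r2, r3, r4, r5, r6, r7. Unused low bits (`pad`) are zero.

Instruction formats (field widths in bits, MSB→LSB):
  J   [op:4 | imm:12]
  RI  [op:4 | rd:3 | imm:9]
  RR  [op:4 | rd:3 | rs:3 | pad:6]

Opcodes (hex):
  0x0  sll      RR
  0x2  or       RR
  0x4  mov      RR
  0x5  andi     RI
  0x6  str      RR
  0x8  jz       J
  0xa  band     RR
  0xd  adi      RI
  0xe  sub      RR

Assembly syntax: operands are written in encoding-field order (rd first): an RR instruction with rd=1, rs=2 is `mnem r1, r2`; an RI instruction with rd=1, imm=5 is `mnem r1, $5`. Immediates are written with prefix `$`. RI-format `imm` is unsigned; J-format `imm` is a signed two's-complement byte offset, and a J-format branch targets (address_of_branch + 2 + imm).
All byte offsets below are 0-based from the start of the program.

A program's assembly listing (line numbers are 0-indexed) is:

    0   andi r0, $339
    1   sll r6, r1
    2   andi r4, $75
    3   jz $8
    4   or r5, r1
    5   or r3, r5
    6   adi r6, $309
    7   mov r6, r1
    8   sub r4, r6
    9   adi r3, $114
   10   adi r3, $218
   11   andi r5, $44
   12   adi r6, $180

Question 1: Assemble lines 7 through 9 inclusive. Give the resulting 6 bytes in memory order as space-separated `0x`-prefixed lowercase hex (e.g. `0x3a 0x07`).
L7: mov op=0x4:4|rd=6:3|rs=1:3|pad=0:6 ⇒ 0x4c40 ⇒ little 40 4c
L8: sub op=0xe:4|rd=4:3|rs=6:3|pad=0:6 ⇒ 0xe980 ⇒ little 80 e9
L9: adi op=0xd:4|rd=3:3|imm=114:9 ⇒ 0xd672 ⇒ little 72 d6

0x40 0x4c 0x80 0xe9 0x72 0xd6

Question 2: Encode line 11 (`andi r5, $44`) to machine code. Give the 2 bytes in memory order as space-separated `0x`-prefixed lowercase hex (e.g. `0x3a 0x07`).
0x2c 0x5a

11. andi fields op=0x5:4|rd=5:3|imm=44:9 → word 5a2ch → 2c 5a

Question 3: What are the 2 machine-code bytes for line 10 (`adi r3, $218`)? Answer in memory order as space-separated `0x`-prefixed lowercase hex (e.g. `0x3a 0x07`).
0xda 0xd6

line 10 (adi): pack op=0xd:4|rd=3:3|imm=218:9 = 0xd6da; little→ da d6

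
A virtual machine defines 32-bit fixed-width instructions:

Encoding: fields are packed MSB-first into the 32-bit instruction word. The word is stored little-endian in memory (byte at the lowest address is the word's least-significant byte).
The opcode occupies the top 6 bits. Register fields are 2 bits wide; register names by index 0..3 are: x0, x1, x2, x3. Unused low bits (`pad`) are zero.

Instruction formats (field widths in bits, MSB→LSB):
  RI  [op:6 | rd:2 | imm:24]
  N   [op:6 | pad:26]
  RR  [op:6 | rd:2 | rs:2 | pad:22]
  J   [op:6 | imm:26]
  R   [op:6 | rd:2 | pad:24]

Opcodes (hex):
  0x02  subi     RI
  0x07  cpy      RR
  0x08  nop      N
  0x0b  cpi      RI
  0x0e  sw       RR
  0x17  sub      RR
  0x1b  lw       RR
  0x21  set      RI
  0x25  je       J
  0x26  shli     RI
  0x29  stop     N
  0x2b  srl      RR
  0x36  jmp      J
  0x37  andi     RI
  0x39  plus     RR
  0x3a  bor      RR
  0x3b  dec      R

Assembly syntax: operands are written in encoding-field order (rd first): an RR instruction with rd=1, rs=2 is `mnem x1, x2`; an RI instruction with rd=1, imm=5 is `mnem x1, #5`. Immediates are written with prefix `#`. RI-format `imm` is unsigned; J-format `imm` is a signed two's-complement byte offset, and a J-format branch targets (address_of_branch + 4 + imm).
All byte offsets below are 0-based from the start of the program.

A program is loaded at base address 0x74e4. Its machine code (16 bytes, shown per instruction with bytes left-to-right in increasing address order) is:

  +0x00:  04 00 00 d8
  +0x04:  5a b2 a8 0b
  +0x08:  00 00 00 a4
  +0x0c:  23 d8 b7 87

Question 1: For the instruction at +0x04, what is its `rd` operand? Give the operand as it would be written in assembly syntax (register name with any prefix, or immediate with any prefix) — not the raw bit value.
@+04  little-endian(5a b2 a8 0b) = 0x0ba8b25a
  opcode bits[31:26]=0x2: subi/RI
  rd@[25:24]=0x3 ⇒ x3
  imm@[23:0]=0xa8b25a ⇒ #11055706

x3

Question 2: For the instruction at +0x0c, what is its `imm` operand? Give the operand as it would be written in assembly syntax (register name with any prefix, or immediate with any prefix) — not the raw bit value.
@+0c  little-endian(23 d8 b7 87) = 0x87b7d823
  opcode bits[31:26]=0x21: set/RI
  [25:24] rd=3 = x3
  [23:0] imm=12048419 = #12048419

#12048419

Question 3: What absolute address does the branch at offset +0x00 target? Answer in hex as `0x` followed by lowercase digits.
0x74ec

+0x00: 04 00 00 d8 ⇒ word 0xd8000004 (little)
  top 6b → 0x36 → jmp [J]
  [25:0] imm=4 = #4
  target = base 0x74e4 + off 0x00 + 4 + imm 4 = 0x74ec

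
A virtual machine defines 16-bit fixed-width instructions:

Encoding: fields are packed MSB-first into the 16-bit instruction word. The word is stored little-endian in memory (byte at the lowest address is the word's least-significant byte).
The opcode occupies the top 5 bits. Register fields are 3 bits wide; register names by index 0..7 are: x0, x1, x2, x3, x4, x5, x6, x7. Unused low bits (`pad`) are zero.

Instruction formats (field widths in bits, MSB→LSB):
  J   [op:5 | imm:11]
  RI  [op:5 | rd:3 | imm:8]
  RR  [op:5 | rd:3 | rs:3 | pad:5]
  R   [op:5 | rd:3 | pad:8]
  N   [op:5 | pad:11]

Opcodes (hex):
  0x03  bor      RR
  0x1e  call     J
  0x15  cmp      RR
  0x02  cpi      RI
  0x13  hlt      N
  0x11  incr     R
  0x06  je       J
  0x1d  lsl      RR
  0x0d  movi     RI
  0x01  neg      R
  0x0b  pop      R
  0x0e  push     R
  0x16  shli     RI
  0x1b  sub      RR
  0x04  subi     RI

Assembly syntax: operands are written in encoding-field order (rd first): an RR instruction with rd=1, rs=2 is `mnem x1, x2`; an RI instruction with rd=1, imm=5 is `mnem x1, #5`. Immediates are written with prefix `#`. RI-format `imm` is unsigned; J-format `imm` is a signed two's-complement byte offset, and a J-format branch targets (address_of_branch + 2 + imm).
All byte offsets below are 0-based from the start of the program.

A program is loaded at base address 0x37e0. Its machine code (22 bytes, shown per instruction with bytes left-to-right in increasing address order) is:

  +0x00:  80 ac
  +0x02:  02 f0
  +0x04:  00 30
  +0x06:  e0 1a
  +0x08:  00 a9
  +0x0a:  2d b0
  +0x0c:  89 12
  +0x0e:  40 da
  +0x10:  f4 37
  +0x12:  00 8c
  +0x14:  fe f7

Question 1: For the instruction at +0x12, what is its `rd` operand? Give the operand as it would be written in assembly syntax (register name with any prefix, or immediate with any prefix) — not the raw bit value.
x4

@+12  little-endian(00 8c) = 0x8c00
  op=0x8c00>>11=0x11 ⇒ incr (R)
  rd: (w>>8)&0x7=0x4 → x4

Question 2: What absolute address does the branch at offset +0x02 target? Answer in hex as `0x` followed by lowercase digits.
0x37e6

@+02  little-endian(02 f0) = 0xf002
  opcode bits[15:11]=0x1e: call/J
  imm@[10:0]=0x2 ⇒ #2
  target = base 0x37e0 + off 0x02 + 2 + imm 2 = 0x37e6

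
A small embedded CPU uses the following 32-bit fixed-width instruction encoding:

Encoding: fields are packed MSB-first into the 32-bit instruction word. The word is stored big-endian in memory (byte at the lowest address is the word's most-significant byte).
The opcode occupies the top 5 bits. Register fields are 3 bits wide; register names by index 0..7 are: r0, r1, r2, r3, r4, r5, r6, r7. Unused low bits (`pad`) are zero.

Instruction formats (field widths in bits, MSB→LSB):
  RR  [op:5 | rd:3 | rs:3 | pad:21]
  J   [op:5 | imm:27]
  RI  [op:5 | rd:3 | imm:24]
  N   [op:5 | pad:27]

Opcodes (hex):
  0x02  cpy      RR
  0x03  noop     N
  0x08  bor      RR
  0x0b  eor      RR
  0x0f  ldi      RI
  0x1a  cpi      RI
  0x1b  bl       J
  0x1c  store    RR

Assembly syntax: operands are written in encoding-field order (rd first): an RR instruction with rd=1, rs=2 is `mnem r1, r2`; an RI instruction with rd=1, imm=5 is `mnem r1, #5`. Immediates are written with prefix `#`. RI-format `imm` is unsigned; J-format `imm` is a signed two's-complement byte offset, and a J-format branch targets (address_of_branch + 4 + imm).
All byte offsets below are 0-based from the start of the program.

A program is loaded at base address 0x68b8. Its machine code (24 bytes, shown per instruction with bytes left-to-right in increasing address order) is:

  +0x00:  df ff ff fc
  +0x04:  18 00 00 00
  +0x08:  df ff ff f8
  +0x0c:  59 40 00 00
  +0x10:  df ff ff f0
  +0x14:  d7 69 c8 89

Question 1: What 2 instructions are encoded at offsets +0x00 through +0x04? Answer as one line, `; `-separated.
off 0x00: read df ff ff fc as big → 0xdffffffc
  top 5b → 0x1b → bl [J]
  imm@[26:0]=0x7fffffc (s27→-4) ⇒ #-4
off 0x04: read 18 00 00 00 as big → 0x18000000
  top 5b → 0x3 → noop [N]

bl #-4; noop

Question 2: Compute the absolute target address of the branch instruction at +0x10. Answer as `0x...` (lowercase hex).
@+10  big-endian(df ff ff f0) = 0xdffffff0
  top 5b → 0x1b → bl [J]
  [26:0] imm=134217712 (s27→-16) = #-16
  target = base 0x68b8 + off 0x10 + 4 + imm -16 = 0x68bc

0x68bc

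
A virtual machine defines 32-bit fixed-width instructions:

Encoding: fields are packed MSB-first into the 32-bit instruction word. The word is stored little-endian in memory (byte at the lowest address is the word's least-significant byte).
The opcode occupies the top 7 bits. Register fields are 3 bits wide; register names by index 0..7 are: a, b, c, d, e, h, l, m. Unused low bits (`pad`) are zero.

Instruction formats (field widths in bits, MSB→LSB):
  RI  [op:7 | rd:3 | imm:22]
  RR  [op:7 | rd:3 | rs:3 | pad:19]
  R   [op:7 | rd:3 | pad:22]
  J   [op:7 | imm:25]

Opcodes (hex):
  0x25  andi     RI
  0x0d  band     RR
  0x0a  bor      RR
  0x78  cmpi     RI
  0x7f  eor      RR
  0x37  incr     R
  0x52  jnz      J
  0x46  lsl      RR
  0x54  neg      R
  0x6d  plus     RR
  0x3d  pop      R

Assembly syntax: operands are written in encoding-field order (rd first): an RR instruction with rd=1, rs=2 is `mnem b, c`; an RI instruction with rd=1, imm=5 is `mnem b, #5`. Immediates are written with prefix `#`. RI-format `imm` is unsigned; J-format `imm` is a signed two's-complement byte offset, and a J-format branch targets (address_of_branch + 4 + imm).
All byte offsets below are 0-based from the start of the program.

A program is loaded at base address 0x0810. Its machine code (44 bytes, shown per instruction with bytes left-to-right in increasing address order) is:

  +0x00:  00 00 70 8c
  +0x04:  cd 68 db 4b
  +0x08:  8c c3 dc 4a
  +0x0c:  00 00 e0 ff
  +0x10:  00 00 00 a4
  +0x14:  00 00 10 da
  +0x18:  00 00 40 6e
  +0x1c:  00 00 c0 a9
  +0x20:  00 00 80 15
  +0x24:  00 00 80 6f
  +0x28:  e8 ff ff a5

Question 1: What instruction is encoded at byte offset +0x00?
+0x00: 00 00 70 8c ⇒ word 0x8c700000 (little)
  top 7b → 0x46 → lsl [RR]
  rd: (w>>22)&0x7=0x1 → b
  rs: (w>>19)&0x7=0x6 → l

lsl b, l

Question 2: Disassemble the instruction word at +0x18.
off 0x18: read 00 00 40 6e as little → 0x6e400000
  opcode bits[31:25]=0x37: incr/R
  rd@[24:22]=0x1 ⇒ b

incr b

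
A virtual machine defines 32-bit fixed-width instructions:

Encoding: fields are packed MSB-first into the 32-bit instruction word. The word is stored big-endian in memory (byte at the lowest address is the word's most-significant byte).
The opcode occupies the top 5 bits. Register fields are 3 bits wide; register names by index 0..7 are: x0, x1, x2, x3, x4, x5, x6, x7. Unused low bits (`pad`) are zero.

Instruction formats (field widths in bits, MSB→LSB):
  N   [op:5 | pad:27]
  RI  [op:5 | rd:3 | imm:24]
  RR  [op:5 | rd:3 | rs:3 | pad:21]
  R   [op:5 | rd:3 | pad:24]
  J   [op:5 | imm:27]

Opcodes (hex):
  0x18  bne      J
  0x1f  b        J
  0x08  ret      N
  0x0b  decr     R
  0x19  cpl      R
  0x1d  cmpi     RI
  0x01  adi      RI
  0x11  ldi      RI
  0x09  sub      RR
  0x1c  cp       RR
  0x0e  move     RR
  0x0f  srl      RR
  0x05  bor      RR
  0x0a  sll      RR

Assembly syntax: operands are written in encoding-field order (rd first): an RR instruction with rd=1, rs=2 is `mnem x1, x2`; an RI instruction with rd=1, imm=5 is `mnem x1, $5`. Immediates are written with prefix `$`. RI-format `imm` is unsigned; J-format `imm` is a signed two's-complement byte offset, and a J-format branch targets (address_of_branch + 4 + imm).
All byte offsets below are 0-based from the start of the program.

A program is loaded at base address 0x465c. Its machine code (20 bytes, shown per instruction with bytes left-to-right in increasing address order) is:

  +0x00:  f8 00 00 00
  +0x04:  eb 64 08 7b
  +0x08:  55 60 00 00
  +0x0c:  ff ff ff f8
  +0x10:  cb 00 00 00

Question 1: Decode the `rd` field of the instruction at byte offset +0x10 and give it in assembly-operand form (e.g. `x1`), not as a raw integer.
x3

@+10  big-endian(cb 00 00 00) = 0xcb000000
  op=0xcb000000>>27=0x19 ⇒ cpl (R)
  rd: (w>>24)&0x7=0x3 → x3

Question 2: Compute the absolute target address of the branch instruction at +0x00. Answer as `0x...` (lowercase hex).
0x4660

[00] f8 00 00 00 → 0xf8000000
  top 5b → 0x1f → b [J]
  [26:0] imm=0 = $0
  target = base 0x465c + off 0x00 + 4 + imm 0 = 0x4660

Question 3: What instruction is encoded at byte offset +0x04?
off 0x04: read eb 64 08 7b as big → 0xeb64087b
  op=0xeb64087b>>27=0x1d ⇒ cmpi (RI)
  rd: (w>>24)&0x7=0x3 → x3
  imm: (w>>0)&0xffffff=0x64087b → $6555771

cmpi x3, $6555771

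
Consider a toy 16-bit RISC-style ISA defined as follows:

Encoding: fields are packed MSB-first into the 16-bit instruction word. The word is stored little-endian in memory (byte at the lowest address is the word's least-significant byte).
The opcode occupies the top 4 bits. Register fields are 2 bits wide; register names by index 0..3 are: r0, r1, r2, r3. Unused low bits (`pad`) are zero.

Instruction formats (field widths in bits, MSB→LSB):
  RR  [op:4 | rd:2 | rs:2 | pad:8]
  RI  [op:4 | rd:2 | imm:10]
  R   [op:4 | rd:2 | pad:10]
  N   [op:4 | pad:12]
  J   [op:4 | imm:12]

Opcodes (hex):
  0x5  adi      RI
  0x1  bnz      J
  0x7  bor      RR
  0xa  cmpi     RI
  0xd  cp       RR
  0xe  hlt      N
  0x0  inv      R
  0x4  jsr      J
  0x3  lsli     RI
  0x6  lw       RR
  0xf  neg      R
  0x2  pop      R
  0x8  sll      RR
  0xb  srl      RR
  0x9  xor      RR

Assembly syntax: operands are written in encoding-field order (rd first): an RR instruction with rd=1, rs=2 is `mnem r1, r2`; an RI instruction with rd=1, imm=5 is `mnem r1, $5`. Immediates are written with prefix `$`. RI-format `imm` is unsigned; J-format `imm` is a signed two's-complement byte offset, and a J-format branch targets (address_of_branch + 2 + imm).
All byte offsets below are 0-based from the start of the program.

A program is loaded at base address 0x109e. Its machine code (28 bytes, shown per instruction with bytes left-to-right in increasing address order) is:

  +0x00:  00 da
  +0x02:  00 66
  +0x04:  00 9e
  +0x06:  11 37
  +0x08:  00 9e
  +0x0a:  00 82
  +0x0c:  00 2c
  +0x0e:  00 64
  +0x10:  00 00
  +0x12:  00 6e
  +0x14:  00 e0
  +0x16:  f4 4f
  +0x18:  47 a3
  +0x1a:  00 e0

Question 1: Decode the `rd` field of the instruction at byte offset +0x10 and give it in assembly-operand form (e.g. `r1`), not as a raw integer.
@+10  little-endian(00 00) = 0x0000
  opcode bits[15:12]=0x0: inv/R
  rd: (w>>10)&0x3=0x0 → r0

r0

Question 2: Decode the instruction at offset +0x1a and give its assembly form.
hlt

@+1a  little-endian(00 e0) = 0xe000
  op=0xe000>>12=0xe ⇒ hlt (N)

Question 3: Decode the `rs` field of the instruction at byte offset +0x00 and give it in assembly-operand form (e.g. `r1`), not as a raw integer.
[00] 00 da → 0xda00
  opcode bits[15:12]=0xd: cp/RR
  [11:10] rd=2 = r2
  [9:8] rs=2 = r2

r2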